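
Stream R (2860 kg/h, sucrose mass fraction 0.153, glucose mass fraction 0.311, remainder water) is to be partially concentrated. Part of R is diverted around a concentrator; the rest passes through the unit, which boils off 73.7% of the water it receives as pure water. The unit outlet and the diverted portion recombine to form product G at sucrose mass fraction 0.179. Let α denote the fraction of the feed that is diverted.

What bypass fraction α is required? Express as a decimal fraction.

0.632

All 2860×0.153 = 437.58 kg/h of sucrose reaches G, so G = 437.58/0.179 = 2444.6 kg/h and vapour = 415.42 kg/h.
The evaporator receives (1−α)·2860 of feed at 0.536 water and removes 0.737 of that water:
0.737×0.536×(1−α)×2860 = 415.42
(1−α) = 415.42/1129.8 = 0.3677;  α = 0.6323.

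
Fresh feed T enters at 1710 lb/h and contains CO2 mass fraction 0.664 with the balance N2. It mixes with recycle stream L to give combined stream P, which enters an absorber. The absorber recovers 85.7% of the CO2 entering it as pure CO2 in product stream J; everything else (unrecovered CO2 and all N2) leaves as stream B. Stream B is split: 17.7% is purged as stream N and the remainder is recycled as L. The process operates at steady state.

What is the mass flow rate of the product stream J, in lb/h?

CO2 in P: m_A = 1710×0.664 + (1−0.177)·(1−0.857)·m_A, so m_A = 1135.4/0.8823 = 1286.9 lb/h.
Product J = 0.857×1286.9 = 1102.9 lb/h.

1103 lb/h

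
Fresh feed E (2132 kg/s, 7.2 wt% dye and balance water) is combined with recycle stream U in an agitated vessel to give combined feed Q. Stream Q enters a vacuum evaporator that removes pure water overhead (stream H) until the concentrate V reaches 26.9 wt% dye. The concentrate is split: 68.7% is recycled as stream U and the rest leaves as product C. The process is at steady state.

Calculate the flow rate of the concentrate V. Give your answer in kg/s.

1823 kg/s

Overall dye balance (none leaves overhead): dye in fresh feed = dye in product, i.e. 2132×0.072 = (1−0.687)·V·0.269.
V = 153.5/(0.269×0.313) = 1823.2 kg/s.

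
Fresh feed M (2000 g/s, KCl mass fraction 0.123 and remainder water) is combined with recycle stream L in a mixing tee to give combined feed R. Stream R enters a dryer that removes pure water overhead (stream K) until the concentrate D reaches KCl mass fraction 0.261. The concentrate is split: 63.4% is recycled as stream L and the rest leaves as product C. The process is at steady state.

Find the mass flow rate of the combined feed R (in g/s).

3633 g/s

Overall KCl balance (none leaves overhead): KCl in fresh feed = KCl in product, i.e. 2000×0.123 = (1−0.634)·D·0.261.
D = 246/(0.261×0.366) = 2575.2 g/s.
Recycle L = 0.634×2575.2 = 1632.7 g/s.
Combined feed R = 2000 + 1632.7 = 3632.7 g/s.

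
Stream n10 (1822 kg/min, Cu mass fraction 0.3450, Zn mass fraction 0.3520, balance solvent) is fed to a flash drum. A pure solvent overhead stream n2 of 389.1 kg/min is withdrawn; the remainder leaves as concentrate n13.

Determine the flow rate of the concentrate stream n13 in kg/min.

Concentrate = 1822 − 389.1 = 1432.9 kg/min.

1433 kg/min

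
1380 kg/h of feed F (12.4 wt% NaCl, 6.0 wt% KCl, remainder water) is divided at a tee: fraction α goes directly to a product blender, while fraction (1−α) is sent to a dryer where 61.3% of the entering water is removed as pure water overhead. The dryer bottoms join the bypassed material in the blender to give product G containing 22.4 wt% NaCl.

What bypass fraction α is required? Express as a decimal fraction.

0.108

All 1380×0.124 = 171.12 kg/h of NaCl reaches G, so G = 171.12/0.224 = 763.93 kg/h and vapour = 616.07 kg/h.
The evaporator receives (1−α)·1380 of feed at 0.816 water and removes 0.613 of that water:
0.613×0.816×(1−α)×1380 = 616.07
(1−α) = 616.07/690.29 = 0.8925;  α = 0.1075.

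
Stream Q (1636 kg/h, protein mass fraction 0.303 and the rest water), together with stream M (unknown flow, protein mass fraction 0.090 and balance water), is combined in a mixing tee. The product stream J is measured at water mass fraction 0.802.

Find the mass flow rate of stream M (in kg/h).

Let M be the unknown flow. Total out = 1636 + M.
water balance: 1140.3 + 0.910·M = 0.802·(1636 + M)
(0.910 − 0.802)·M = 0.802×1636 − 1140.3 = 171.78
M = 171.78 / 0.108 = 1590.6 kg/h

1591 kg/h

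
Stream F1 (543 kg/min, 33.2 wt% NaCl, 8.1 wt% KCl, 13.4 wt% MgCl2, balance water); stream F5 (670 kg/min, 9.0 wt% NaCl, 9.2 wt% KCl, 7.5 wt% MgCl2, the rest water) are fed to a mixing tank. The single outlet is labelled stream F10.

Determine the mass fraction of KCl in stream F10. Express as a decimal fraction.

0.087

Total flow out = 543 + 670 = 1213 kg/min.
KCl in = 543×0.081 + 670×0.092 = 105.62 kg/min.
KCl mass fraction in F10 = 105.62/1213 = 0.087.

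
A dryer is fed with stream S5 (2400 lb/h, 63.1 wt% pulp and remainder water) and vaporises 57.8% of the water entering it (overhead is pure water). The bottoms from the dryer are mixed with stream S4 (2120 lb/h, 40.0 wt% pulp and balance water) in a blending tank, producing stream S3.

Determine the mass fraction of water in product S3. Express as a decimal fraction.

Vapour removed = 0.578×0.369×2400 = 511.88 lb/h; concentrate = 1888.1 lb/h.
water reaching the mixer = 373.72 (from concentrate) + 2120×0.600 = 1645.7 lb/h.
Product flow = 1888.1 + 2120 = 4008.1 lb/h; water fraction = 0.411.

0.411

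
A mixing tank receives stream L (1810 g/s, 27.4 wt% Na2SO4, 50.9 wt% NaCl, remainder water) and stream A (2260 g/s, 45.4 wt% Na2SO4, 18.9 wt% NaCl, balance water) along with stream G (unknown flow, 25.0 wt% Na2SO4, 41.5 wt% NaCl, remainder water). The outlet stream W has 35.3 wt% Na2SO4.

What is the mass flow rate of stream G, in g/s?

827.9 g/s

Let G be the unknown flow. Total out = 4070 + G.
Na2SO4 balance: 1522 + 0.250·G = 0.353·(4070 + G)
(0.250 − 0.353)·G = 0.353×4070 − 1522 = -85.27
G = -85.27 / -0.103 = 827.86 g/s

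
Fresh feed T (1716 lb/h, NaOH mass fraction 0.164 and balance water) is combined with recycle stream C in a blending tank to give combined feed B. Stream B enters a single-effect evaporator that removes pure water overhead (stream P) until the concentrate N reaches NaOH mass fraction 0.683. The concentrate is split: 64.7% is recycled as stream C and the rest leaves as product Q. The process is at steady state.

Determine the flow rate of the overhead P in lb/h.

1304 lb/h

Overall NaOH balance (none leaves overhead): NaOH in fresh feed = NaOH in product, i.e. 1716×0.164 = (1−0.647)·N·0.683.
N = 281.42/(0.683×0.353) = 1167.3 lb/h.
Recycle C = 0.647×1167.3 = 755.21 lb/h.
Combined feed B = 1716 + 755.21 = 2471.2 lb/h.
Overhead P = B − N = 2471.2 − 1167.3 = 1304 lb/h.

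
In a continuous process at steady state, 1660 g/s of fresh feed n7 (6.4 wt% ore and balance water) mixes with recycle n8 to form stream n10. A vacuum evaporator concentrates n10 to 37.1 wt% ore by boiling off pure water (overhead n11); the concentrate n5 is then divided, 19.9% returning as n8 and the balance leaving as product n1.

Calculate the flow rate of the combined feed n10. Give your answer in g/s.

Overall ore balance (none leaves overhead): ore in fresh feed = ore in product, i.e. 1660×0.064 = (1−0.199)·n5·0.371.
n5 = 106.24/(0.371×0.801) = 357.5 g/s.
Recycle n8 = 0.199×357.5 = 71.143 g/s.
Combined feed n10 = 1660 + 71.143 = 1731.1 g/s.

1731 g/s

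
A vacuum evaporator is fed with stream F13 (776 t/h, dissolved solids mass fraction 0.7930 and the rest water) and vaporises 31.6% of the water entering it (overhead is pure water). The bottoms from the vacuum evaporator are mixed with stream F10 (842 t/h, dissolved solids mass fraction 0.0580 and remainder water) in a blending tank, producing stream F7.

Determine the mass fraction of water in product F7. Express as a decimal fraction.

Vapour removed = 0.316×0.207×776 = 50.76 t/h; concentrate = 725.24 t/h.
water reaching the mixer = 109.87 (from concentrate) + 842×0.942 = 903.04 t/h.
Product flow = 725.24 + 842 = 1567.2 t/h; water fraction = 0.5762.

0.5762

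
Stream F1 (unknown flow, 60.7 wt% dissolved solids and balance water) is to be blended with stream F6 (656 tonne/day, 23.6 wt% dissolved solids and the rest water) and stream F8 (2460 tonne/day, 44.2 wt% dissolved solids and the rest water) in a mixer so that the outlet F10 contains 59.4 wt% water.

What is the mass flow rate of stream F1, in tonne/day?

114.2 tonne/day

Let F1 be the unknown flow. Total out = 3116 + F1.
water balance: 1873.9 + 0.393·F1 = 0.594·(3116 + F1)
(0.393 − 0.594)·F1 = 0.594×3116 − 1873.9 = -22.96
F1 = -22.96 / -0.201 = 114.23 tonne/day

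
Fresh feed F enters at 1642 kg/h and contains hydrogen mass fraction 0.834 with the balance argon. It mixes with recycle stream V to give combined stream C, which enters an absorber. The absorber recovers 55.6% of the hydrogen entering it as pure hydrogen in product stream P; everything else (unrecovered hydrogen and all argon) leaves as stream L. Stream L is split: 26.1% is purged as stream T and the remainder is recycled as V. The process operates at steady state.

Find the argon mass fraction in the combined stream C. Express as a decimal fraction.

argon enters only via F and leaves only via the purge: 1642×0.166 = 0.261×(argon in L), and the absorber passes all argon, so argon in C = argon in L = 1044.3 kg/h.
hydrogen in C: m_A = 1642×0.834 + (1−0.261)·(1−0.556)·m_A, so m_A = 1369.4/0.6719 = 2038.2 kg/h.
C = 2038.2 + 1044.3 = 3082.5 kg/h.
argon fraction in C = 1044.3/3082.5 = 0.339.

0.339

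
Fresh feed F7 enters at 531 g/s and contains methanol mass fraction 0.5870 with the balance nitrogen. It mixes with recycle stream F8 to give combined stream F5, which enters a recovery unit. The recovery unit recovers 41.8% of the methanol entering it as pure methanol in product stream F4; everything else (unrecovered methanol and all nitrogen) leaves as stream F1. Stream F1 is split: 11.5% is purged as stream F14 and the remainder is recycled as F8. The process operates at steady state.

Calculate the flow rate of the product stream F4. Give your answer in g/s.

methanol in F5: m_A = 531×0.587 + (1−0.115)·(1−0.418)·m_A, so m_A = 311.7/0.4849 = 642.77 g/s.
Product F4 = 0.418×642.77 = 268.68 g/s.

268.7 g/s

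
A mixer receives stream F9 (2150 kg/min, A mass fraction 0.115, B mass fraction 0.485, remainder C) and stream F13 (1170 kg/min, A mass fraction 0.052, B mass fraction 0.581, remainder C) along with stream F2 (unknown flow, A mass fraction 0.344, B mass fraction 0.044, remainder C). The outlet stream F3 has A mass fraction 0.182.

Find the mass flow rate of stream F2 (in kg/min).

1828 kg/min

Let F2 be the unknown flow. Total out = 3320 + F2.
A balance: 308.09 + 0.344·F2 = 0.182·(3320 + F2)
(0.344 − 0.182)·F2 = 0.182×3320 − 308.09 = 296.15
F2 = 296.15 / 0.162 = 1828.1 kg/min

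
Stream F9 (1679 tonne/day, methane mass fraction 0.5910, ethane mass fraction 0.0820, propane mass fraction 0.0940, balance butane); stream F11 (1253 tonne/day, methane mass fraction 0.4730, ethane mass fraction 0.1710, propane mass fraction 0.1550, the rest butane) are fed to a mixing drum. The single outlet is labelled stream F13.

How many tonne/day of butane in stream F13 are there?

643.1 tonne/day

butane out = butane in = 1679×0.233 + 1253×0.201 = 643.06 tonne/day.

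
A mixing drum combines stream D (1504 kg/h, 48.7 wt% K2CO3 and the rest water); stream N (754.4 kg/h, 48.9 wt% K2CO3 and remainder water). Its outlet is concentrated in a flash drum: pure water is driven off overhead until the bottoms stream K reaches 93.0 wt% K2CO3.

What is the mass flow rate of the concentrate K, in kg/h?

K2CO3 entering = 1504×0.487 + 754.4×0.489 = 1101.3 kg/h.
All K2CO3 reports to K, so K = 1101.3/0.930 = 1184.2 kg/h.

1184 kg/h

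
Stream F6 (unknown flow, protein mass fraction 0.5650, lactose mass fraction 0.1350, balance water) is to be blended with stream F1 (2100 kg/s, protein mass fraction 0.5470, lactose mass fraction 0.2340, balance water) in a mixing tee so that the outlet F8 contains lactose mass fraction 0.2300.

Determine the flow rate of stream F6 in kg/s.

Let F6 be the unknown flow. Total out = 2100 + F6.
lactose balance: 491.4 + 0.135·F6 = 0.230·(2100 + F6)
(0.135 − 0.230)·F6 = 0.230×2100 − 491.4 = -8.4
F6 = -8.4 / -0.095 = 88.421 kg/s

88.42 kg/s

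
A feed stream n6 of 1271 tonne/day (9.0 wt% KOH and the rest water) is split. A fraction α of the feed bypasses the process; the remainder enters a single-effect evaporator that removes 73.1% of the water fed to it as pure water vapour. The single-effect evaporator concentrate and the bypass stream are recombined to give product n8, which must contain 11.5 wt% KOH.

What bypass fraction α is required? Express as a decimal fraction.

All 1271×0.090 = 114.39 tonne/day of KOH reaches n8, so n8 = 114.39/0.115 = 994.7 tonne/day and vapour = 276.3 tonne/day.
The evaporator receives (1−α)·1271 of feed at 0.910 water and removes 0.731 of that water:
0.731×0.910×(1−α)×1271 = 276.3
(1−α) = 276.3/845.48 = 0.3268;  α = 0.6732.

0.673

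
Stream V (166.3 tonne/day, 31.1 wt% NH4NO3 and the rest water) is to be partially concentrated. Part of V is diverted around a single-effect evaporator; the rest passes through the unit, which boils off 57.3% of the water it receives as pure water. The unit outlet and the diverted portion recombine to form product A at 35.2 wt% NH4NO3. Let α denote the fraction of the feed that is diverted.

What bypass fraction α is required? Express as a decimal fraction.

0.705

All 166.3×0.311 = 51.719 tonne/day of NH4NO3 reaches A, so A = 51.719/0.352 = 146.93 tonne/day and vapour = 19.37 tonne/day.
The evaporator receives (1−α)·166.3 of feed at 0.689 water and removes 0.573 of that water:
0.573×0.689×(1−α)×166.3 = 19.37
(1−α) = 19.37/65.655 = 0.2950;  α = 0.7050.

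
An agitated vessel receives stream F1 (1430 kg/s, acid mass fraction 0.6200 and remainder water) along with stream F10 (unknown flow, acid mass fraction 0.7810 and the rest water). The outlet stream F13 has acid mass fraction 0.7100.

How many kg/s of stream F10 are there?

1813 kg/s

Let F10 be the unknown flow. Total out = 1430 + F10.
acid balance: 886.6 + 0.781·F10 = 0.710·(1430 + F10)
(0.781 − 0.710)·F10 = 0.710×1430 − 886.6 = 128.7
F10 = 128.7 / 0.071 = 1812.7 kg/s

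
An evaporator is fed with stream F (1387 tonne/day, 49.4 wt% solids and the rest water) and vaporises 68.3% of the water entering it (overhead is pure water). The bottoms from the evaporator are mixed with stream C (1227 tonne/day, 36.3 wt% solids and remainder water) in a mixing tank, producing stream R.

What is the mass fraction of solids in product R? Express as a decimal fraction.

0.530

Vapour removed = 0.683×0.506×1387 = 479.34 tonne/day; concentrate = 907.66 tonne/day.
solids reaching the mixer = 685.18 (from concentrate) + 1227×0.363 = 1130.6 tonne/day.
Product flow = 907.66 + 1227 = 2134.7 tonne/day; solids fraction = 0.530.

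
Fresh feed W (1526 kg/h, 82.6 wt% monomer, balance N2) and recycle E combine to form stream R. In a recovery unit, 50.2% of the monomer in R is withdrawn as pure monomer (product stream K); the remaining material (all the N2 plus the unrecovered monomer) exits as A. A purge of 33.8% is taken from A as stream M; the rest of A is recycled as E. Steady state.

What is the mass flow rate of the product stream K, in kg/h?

monomer in R: m_A = 1526×0.826 + (1−0.338)·(1−0.502)·m_A, so m_A = 1260.5/0.6703 = 1880.4 kg/h.
Product K = 0.502×1880.4 = 943.96 kg/h.

944 kg/h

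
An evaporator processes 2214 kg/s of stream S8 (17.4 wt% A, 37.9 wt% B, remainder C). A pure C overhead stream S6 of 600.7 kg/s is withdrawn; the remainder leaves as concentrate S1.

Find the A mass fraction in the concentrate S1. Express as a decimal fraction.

0.239

A is not removed: 2214×0.174 = 385.24 kg/s of A enters S1.
Concentrate = 2214 − 600.7 = 1613.3 kg/s.
Mass fraction = 385.24/1613.3 = 0.239.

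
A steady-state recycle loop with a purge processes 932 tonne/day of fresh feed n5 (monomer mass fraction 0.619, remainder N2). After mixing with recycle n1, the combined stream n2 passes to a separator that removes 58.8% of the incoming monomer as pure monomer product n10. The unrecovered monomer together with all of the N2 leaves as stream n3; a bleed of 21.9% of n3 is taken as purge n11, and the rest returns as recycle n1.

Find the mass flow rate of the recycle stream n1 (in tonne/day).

N2 enters only via n5 and leaves only via the purge: 932×0.381 = 0.219×(N2 in n3), and the separator passes all N2, so N2 in n2 = N2 in n3 = 1621.4 tonne/day.
monomer in n2: m_A = 932×0.619 + (1−0.219)·(1−0.588)·m_A, so m_A = 576.91/0.6782 = 850.61 tonne/day.
n3 = (1−0.588)×850.61 + 1621.4 = 1971.9 tonne/day.
Recycle n1 = (1−0.219)×1971.9 = 1540 tonne/day.

1540 tonne/day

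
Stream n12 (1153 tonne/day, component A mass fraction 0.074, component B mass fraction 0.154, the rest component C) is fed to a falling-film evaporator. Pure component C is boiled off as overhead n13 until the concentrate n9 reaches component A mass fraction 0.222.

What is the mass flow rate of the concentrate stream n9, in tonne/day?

component A is conserved: 1153×0.074 = 85.322 tonne/day all reports to the concentrate.
Concentrate = 85.322/(target fraction) = 384.33 tonne/day.

384.3 tonne/day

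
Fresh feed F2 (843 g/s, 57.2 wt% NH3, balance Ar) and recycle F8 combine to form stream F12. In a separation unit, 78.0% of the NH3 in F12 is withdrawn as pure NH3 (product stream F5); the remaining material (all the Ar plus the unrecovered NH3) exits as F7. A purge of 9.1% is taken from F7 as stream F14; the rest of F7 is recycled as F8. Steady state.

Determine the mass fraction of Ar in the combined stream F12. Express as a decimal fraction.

0.868

Ar enters only via F2 and leaves only via the purge: 843×0.428 = 0.091×(Ar in F7), and the separation unit passes all Ar, so Ar in F12 = Ar in F7 = 3964.9 g/s.
NH3 in F12: m_A = 843×0.572 + (1−0.091)·(1−0.780)·m_A, so m_A = 482.2/0.8000 = 602.73 g/s.
F12 = 602.73 + 3964.9 = 4567.6 g/s.
Ar fraction in F12 = 3964.9/4567.6 = 0.868.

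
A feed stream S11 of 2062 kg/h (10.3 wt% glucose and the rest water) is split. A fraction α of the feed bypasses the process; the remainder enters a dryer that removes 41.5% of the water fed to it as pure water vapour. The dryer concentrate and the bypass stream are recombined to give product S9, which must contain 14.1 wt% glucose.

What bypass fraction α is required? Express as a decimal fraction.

All 2062×0.103 = 212.39 kg/h of glucose reaches S9, so S9 = 212.39/0.141 = 1506.3 kg/h and vapour = 555.72 kg/h.
The evaporator receives (1−α)·2062 of feed at 0.897 water and removes 0.415 of that water:
0.415×0.897×(1−α)×2062 = 555.72
(1−α) = 555.72/767.59 = 0.7240;  α = 0.2760.

0.276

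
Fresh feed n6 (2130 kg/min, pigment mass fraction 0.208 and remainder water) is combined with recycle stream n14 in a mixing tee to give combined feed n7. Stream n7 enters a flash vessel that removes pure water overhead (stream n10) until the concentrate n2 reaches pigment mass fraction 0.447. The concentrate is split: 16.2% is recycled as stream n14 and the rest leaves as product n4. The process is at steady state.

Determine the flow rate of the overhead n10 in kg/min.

Overall pigment balance (none leaves overhead): pigment in fresh feed = pigment in product, i.e. 2130×0.208 = (1−0.162)·n2·0.447.
n2 = 443.04/(0.447×0.838) = 1182.7 kg/min.
Recycle n14 = 0.162×1182.7 = 191.6 kg/min.
Combined feed n7 = 2130 + 191.6 = 2321.6 kg/min.
Overhead n10 = n7 − n2 = 2321.6 − 1182.7 = 1138.9 kg/min.

1139 kg/min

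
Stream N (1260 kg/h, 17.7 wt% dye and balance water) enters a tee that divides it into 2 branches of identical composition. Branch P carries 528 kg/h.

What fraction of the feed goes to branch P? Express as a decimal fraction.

Fraction to P = 528/1260 = 0.4190.

0.419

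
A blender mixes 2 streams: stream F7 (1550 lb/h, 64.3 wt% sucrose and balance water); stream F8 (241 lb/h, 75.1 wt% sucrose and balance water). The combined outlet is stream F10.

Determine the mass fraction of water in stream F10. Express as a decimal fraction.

0.3425

Total flow out = 1550 + 241 = 1791 lb/h.
water in = 1550×0.357 + 241×0.249 = 613.36 lb/h.
water mass fraction in F10 = 613.36/1791 = 0.3425.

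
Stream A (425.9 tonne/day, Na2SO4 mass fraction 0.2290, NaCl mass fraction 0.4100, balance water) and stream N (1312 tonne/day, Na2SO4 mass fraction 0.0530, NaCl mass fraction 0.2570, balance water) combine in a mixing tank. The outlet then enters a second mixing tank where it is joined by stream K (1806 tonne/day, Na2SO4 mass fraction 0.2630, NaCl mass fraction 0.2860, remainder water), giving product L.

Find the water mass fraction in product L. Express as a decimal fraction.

Overall, product flow = 3543.9 tonne/day.
water in = 425.9×0.361 + 1312×0.690 + 1806×0.451 = 1873.5 tonne/day.
water fraction in L = 0.5287.

0.5287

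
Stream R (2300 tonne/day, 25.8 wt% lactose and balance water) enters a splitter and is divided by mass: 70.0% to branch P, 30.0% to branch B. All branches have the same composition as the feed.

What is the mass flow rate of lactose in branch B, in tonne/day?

178 tonne/day

Branch B total = 0.300×2300 = 690 tonne/day.
lactose in B = 0.258×690 = 178.02 tonne/day.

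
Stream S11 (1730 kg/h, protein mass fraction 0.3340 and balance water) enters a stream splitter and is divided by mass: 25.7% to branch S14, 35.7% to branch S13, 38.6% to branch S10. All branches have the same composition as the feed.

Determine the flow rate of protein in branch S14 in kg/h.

148.5 kg/h

Branch S14 total = 0.257×1730 = 444.61 kg/h.
protein in S14 = 0.334×444.61 = 148.5 kg/h.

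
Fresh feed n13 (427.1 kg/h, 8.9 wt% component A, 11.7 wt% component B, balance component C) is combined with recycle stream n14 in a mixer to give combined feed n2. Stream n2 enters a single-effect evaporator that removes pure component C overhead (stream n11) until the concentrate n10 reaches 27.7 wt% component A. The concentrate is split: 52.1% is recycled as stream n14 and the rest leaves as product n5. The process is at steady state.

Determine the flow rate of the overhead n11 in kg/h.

289.9 kg/h

Overall component A balance (none leaves overhead): component A in fresh feed = component A in product, i.e. 427.1×0.089 = (1−0.521)·n10·0.277.
n10 = 38.012/(0.277×0.479) = 286.49 kg/h.
Recycle n14 = 0.521×286.49 = 149.26 kg/h.
Combined feed n2 = 427.1 + 149.26 = 576.36 kg/h.
Overhead n11 = n2 − n10 = 576.36 − 286.49 = 289.87 kg/h.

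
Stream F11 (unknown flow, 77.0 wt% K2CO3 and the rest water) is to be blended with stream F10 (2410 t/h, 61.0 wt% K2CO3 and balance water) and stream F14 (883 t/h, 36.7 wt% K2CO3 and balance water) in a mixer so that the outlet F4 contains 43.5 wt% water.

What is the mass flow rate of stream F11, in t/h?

323.8 t/h

Let F11 be the unknown flow. Total out = 3293 + F11.
water balance: 1498.8 + 0.230·F11 = 0.435·(3293 + F11)
(0.230 − 0.435)·F11 = 0.435×3293 − 1498.8 = -66.384
F11 = -66.384 / -0.205 = 323.82 t/h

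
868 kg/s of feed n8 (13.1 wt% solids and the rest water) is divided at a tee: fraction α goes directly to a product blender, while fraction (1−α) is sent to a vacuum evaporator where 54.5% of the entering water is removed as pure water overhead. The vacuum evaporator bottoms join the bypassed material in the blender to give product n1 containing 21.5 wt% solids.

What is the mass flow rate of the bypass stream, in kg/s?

151.9 kg/s

All 868×0.131 = 113.71 kg/s of solids reaches n1, so n1 = 113.71/0.215 = 528.87 kg/s and vapour = 339.13 kg/s.
The evaporator receives (1−α)·868 of feed at 0.869 water and removes 0.545 of that water:
0.545×0.869×(1−α)×868 = 339.13
(1−α) = 339.13/411.09 = 0.8249;  α = 0.1751.
Bypass flow = 0.1751×868 = 151.95 kg/s.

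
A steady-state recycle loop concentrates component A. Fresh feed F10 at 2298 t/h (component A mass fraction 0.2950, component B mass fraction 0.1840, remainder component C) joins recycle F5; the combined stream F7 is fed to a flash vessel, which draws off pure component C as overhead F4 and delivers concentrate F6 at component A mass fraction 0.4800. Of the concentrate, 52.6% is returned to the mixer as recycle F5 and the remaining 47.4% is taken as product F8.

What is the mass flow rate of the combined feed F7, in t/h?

Overall component A balance (none leaves overhead): component A in fresh feed = component A in product, i.e. 2298×0.295 = (1−0.526)·F6·0.480.
F6 = 677.91/(0.480×0.474) = 2979.6 t/h.
Recycle F5 = 0.526×2979.6 = 1567.2 t/h.
Combined feed F7 = 2298 + 1567.2 = 3865.2 t/h.

3865 t/h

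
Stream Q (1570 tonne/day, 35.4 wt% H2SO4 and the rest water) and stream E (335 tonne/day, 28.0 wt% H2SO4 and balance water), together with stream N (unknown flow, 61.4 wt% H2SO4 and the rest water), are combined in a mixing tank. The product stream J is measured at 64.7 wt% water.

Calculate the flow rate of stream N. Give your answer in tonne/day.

Let N be the unknown flow. Total out = 1905 + N.
water balance: 1255.4 + 0.386·N = 0.647·(1905 + N)
(0.386 − 0.647)·N = 0.647×1905 − 1255.4 = -22.885
N = -22.885 / -0.261 = 87.682 tonne/day

87.68 tonne/day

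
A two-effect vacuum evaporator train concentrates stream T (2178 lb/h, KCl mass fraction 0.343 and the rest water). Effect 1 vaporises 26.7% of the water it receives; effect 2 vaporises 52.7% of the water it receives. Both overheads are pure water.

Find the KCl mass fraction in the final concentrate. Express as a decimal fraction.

water in feed = 2178×0.657 = 1430.9 lb/h.
After stage 1: water left = (1−0.267)×1430.9 = 1048.9; stream total = 1795.9 lb/h.
After stage 2: water left = (1−0.527)×1048.9 = 496.12; final concentrate = 1243.2 lb/h.
KCl fraction = 747.05/1243.2 = 0.601.

0.601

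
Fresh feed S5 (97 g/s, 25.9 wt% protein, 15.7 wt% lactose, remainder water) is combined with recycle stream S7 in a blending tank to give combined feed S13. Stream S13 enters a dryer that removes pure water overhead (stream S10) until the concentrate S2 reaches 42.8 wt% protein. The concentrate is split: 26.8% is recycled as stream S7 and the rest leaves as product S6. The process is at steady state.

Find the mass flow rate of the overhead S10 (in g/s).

Overall protein balance (none leaves overhead): protein in fresh feed = protein in product, i.e. 97×0.259 = (1−0.268)·S2·0.428.
S2 = 25.123/(0.428×0.732) = 80.189 g/s.
Recycle S7 = 0.268×80.189 = 21.491 g/s.
Combined feed S13 = 97 + 21.491 = 118.49 g/s.
Overhead S10 = S13 − S2 = 118.49 − 80.189 = 38.301 g/s.

38.3 g/s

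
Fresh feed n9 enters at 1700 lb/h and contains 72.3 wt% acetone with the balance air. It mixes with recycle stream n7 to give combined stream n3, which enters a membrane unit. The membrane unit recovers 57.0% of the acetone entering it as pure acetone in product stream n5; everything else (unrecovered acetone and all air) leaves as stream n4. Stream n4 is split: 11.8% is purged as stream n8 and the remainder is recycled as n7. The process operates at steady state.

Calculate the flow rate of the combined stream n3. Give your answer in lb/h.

5971 lb/h

air enters only via n9 and leaves only via the purge: 1700×0.277 = 0.118×(air in n4), and the membrane unit passes all air, so air in n3 = air in n4 = 3990.7 lb/h.
acetone in n3: m_A = 1700×0.723 + (1−0.118)·(1−0.570)·m_A, so m_A = 1229.1/0.6207 = 1980.1 lb/h.
n3 = 1980.1 + 3990.7 = 5970.7 lb/h.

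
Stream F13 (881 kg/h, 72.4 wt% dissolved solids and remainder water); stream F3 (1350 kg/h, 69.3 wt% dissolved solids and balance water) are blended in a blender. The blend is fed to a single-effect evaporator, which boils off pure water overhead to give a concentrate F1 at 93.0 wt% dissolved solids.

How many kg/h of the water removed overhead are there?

539.2 kg/h

dissolved solids entering = 881×0.724 + 1350×0.693 = 1573.4 kg/h.
All dissolved solids reports to F1, so F1 = 1573.4/0.930 = 1691.8 kg/h.
Total feed = 2231 kg/h; overhead = 2231 − 1691.8 = 539.18 kg/h.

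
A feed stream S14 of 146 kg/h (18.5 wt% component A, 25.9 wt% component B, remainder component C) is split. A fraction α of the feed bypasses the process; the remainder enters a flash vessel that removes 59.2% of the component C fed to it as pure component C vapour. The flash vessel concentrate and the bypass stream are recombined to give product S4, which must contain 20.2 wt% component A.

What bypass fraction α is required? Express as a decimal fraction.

All 146×0.185 = 27.01 kg/h of component A reaches S4, so S4 = 27.01/0.202 = 133.71 kg/h and vapour = 12.287 kg/h.
The evaporator receives (1−α)·146 of feed at 0.556 component C and removes 0.592 of that component C:
0.592×0.556×(1−α)×146 = 12.287
(1−α) = 12.287/48.056 = 0.2557;  α = 0.7443.

0.744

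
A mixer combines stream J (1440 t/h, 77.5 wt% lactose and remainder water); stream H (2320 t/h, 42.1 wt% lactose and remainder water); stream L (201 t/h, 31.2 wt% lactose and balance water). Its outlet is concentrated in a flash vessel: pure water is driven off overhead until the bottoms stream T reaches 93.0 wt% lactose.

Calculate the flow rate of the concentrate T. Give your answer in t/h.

lactose entering = 1440×0.775 + 2320×0.421 + 201×0.312 = 2155.4 t/h.
All lactose reports to T, so T = 2155.4/0.930 = 2317.7 t/h.

2318 t/h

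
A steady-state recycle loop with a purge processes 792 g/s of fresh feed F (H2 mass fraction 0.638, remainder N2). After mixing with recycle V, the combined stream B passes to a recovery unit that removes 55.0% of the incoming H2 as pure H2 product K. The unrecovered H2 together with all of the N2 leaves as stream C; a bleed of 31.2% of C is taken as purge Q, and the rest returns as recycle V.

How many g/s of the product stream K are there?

402.5 g/s

H2 in B: m_A = 792×0.638 + (1−0.312)·(1−0.550)·m_A, so m_A = 505.3/0.6904 = 731.89 g/s.
Product K = 0.550×731.89 = 402.54 g/s.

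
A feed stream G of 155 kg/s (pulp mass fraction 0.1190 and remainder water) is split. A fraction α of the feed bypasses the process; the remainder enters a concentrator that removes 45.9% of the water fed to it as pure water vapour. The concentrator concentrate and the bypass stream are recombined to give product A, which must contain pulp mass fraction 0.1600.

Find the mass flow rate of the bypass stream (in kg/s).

All 155×0.119 = 18.445 kg/s of pulp reaches A, so A = 18.445/0.160 = 115.28 kg/s and vapour = 39.719 kg/s.
The evaporator receives (1−α)·155 of feed at 0.881 water and removes 0.459 of that water:
0.459×0.881×(1−α)×155 = 39.719
(1−α) = 39.719/62.679 = 0.6337;  α = 0.3663.
Bypass flow = 0.3663×155 = 56.778 kg/s.

56.78 kg/s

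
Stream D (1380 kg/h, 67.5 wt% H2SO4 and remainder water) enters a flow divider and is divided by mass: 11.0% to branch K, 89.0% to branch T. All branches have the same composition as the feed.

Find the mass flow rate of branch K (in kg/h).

Branch K flow = 0.110×1380 = 151.8 kg/h.

151.8 kg/h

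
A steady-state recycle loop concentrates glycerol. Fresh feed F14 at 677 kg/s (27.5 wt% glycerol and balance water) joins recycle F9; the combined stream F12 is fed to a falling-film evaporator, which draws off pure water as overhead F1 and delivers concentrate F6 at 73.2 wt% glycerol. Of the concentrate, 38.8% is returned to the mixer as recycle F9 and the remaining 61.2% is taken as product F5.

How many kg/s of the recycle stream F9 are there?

161.2 kg/s

Overall glycerol balance (none leaves overhead): glycerol in fresh feed = glycerol in product, i.e. 677×0.275 = (1−0.388)·F6·0.732.
F6 = 186.18/(0.732×0.612) = 415.58 kg/s.
Recycle F9 = 0.388×415.58 = 161.25 kg/s.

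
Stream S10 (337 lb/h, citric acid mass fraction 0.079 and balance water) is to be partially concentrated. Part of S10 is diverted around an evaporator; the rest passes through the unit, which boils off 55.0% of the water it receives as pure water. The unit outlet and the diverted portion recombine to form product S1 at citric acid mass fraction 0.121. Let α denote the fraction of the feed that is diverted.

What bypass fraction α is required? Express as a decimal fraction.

All 337×0.079 = 26.623 lb/h of citric acid reaches S1, so S1 = 26.623/0.121 = 220.02 lb/h and vapour = 116.98 lb/h.
The evaporator receives (1−α)·337 of feed at 0.921 water and removes 0.550 of that water:
0.550×0.921×(1−α)×337 = 116.98
(1−α) = 116.98/170.71 = 0.6852;  α = 0.3148.

0.315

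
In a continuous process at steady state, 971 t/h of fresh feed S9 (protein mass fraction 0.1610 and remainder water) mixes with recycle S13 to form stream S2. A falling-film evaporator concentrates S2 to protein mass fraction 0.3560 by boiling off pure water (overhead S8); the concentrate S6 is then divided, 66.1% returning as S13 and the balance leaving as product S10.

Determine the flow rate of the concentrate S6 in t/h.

1295 t/h

Overall protein balance (none leaves overhead): protein in fresh feed = protein in product, i.e. 971×0.161 = (1−0.661)·S6·0.356.
S6 = 156.33/(0.356×0.339) = 1295.4 t/h.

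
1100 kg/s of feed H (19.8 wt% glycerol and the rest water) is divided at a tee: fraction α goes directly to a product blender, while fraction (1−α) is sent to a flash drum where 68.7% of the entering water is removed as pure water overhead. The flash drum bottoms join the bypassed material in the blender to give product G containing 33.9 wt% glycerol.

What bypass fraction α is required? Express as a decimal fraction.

0.245

All 1100×0.198 = 217.8 kg/s of glycerol reaches G, so G = 217.8/0.339 = 642.48 kg/s and vapour = 457.52 kg/s.
The evaporator receives (1−α)·1100 of feed at 0.802 water and removes 0.687 of that water:
0.687×0.802×(1−α)×1100 = 457.52
(1−α) = 457.52/606.07 = 0.7549;  α = 0.2451.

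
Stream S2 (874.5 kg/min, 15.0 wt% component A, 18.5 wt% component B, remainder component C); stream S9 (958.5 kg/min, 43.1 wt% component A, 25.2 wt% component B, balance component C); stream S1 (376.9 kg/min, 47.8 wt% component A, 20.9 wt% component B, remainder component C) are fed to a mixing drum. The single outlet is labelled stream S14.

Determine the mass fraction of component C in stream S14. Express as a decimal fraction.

0.454

Total flow out = 874.5 + 958.5 + 376.9 = 2209.9 kg/min.
component C in = 874.5×0.665 + 958.5×0.317 + 376.9×0.313 = 1003.4 kg/min.
component C mass fraction in S14 = 1003.4/2209.9 = 0.454.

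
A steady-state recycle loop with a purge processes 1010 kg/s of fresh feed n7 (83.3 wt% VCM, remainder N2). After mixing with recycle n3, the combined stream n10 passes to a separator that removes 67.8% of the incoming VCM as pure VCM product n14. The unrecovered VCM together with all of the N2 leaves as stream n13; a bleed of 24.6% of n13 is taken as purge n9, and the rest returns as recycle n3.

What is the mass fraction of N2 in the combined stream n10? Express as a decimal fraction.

0.3816

N2 enters only via n7 and leaves only via the purge: 1010×0.167 = 0.246×(N2 in n13), and the separator passes all N2, so N2 in n10 = N2 in n13 = 685.65 kg/s.
VCM in n10: m_A = 1010×0.833 + (1−0.246)·(1−0.678)·m_A, so m_A = 841.33/0.7572 = 1111.1 kg/s.
n10 = 1111.1 + 685.65 = 1796.7 kg/s.
N2 fraction in n10 = 685.65/1796.7 = 0.3816.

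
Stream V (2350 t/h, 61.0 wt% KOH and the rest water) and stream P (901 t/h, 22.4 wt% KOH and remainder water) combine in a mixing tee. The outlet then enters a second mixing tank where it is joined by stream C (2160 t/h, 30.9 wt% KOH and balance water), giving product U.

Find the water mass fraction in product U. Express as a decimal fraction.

0.574

Overall, product flow = 5411 t/h.
water in = 2350×0.390 + 901×0.776 + 2160×0.691 = 3108.2 t/h.
water fraction in U = 0.574.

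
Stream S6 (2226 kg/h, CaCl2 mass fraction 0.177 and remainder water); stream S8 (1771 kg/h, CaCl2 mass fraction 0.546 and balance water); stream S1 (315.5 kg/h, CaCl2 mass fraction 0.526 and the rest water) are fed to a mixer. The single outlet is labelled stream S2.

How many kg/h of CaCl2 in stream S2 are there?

1527 kg/h

CaCl2 out = CaCl2 in = 2226×0.177 + 1771×0.546 + 315.5×0.526 = 1526.9 kg/h.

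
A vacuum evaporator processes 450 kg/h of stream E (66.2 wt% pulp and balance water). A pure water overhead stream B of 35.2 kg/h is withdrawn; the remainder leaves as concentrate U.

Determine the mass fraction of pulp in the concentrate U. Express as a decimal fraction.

0.718

pulp is not removed: 450×0.662 = 297.9 kg/h of pulp enters U.
Concentrate = 450 − 35.2 = 414.8 kg/h.
Mass fraction = 297.9/414.8 = 0.718.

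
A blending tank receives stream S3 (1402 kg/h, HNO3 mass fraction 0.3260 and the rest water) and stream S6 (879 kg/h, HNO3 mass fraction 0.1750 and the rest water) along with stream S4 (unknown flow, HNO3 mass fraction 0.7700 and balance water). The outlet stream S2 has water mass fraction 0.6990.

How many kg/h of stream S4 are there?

Let S4 be the unknown flow. Total out = 2281 + S4.
water balance: 1670.1 + 0.230·S4 = 0.699·(2281 + S4)
(0.230 − 0.699)·S4 = 0.699×2281 − 1670.1 = -75.704
S4 = -75.704 / -0.469 = 161.42 kg/h

161.4 kg/h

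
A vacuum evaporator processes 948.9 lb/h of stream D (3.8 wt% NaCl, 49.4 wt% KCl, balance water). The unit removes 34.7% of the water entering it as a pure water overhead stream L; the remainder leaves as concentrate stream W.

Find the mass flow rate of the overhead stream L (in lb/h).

water entering = 948.9×0.468 = 444.09 lb/h; overhead removed = 0.347×444.09 = 154.1 lb/h.

154.1 lb/h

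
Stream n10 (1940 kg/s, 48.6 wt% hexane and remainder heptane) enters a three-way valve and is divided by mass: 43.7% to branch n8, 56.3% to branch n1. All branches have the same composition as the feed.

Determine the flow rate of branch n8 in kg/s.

Branch n8 flow = 0.437×1940 = 847.78 kg/s.

847.8 kg/s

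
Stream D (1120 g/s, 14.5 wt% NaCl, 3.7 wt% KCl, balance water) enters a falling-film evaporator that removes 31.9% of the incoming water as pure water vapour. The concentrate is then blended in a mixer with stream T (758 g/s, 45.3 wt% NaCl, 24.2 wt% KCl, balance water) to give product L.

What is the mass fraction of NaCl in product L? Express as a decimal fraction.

Vapour removed = 0.319×0.818×1120 = 292.26 g/s; concentrate = 827.74 g/s.
NaCl reaching the mixer = 162.4 (from concentrate) + 758×0.453 = 505.77 g/s.
Product flow = 827.74 + 758 = 1585.7 g/s; NaCl fraction = 0.319.

0.319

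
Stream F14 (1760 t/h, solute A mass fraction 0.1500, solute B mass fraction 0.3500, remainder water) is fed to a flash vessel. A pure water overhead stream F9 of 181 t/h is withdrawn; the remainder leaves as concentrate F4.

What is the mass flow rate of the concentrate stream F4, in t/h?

1579 t/h

Concentrate = 1760 − 181 = 1579 t/h.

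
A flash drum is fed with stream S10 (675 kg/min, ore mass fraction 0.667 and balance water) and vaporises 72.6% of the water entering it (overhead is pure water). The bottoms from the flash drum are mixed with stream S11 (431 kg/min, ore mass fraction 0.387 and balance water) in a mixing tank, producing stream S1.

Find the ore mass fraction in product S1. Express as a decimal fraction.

Vapour removed = 0.726×0.333×675 = 163.19 kg/min; concentrate = 511.81 kg/min.
ore reaching the mixer = 450.23 (from concentrate) + 431×0.387 = 617.02 kg/min.
Product flow = 511.81 + 431 = 942.81 kg/min; ore fraction = 0.654.

0.654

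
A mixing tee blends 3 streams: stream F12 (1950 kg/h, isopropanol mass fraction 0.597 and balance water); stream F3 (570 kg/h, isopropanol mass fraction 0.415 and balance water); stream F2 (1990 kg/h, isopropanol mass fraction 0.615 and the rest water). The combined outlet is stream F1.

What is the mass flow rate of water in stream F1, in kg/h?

water out = water in = 1950×0.403 + 570×0.585 + 1990×0.385 = 1885.5 kg/h.

1885 kg/h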